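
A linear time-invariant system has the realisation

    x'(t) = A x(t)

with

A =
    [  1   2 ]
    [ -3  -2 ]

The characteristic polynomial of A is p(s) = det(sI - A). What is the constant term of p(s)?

4

For a 2×2 matrix, det(sI - A) = s^2 - (tr A)s + det A.
tr A = -1, det A = 4.
So p(s) = s^2 + s + 4.
The constant term is 4.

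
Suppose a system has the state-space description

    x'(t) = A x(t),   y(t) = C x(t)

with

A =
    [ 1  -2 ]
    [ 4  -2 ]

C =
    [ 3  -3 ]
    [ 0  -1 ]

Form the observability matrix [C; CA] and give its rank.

2

CA = [[-9, 0], [-4, 2]]
Observability matrix O = [C; CA] = [[3, -3], [0, -1], [-9, 0], [-4, 2]]
Take the 2×2 submatrix of O formed by rows 1, 2: [[3, -3], [0, -1]]. Its determinant is 3·(-1) - (-3)·0 = -3 - 0 = -3 ≠ 0.
So rank(O) ≥ 2; since O has 2 columns, rank(O) = 2.
rank(O) = 2 = n, so the pair (A, C) is completely observable.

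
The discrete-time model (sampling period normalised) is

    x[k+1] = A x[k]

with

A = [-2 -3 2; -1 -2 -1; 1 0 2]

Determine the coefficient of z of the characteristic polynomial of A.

Expand det(zI - A) for the 3×3 matrix.
p(z) = z^3 + 2z^2 - 9z - 9.
(Check: constant term = det(-A) = (-1)^3 det A = -9; coefficient of z^2 = -tr A = 2.)
The coefficient of z is -9.

-9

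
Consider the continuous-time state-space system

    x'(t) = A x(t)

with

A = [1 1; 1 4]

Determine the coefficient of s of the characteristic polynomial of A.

For a 2×2 matrix, det(sI - A) = s^2 - (tr A)s + det A.
tr A = 5, det A = 3.
So p(s) = s^2 - 5s + 3.
The coefficient of s is -5.

-5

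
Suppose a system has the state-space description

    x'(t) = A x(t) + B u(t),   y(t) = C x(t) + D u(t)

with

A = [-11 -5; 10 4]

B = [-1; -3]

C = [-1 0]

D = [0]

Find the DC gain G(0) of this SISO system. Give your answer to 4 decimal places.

-3.1667

G(0) = C(-A)^{-1}B + D = -C A^{-1} B + D.
det A = 6, so A^{-1} = (1/6)·adj(A) = [[2/3, 5/6], [-5/3, -11/6]]
A^{-1} B = [-19/6, 43/6]^T
C A^{-1} B = 19/6
G(0) = D - C A^{-1} B = 0 - (19/6) = -19/6 ≈ -3.1667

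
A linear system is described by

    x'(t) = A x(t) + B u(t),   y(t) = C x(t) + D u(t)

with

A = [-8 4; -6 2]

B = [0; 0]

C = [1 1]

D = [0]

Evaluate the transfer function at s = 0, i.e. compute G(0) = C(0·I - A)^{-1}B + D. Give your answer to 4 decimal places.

0.0000

G(0) = C(-A)^{-1}B + D = -C A^{-1} B + D.
det A = 8, so A^{-1} = (1/8)·adj(A) = [[1/4, -1/2], [3/4, -1]]
A^{-1} B = [0, 0]^T
C A^{-1} B = 0
G(0) = D - C A^{-1} B = 0 - (0) = 0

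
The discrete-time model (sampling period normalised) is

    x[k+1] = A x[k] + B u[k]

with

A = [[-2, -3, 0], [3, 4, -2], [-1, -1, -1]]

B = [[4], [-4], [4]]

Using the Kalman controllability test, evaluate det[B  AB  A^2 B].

AB = [[4], [-12], [-4]]
A^2B = [[28], [-28], [12]]
Controllability matrix C = [B  AB  A^2B] = [[4, 4, 28], [-4, -12, -28], [4, -4, 12]]
Expanding along the first row, det(C) = 4·((-12)·12 - (-28)·(-4)) - 4·((-4)·12 - (-28)·4) + 28·((-4)·(-4) - (-12)·4) = 4·(-256) - 4·64 + 28·64 = 512
Since det(C) ≠ 0, rank(C) = 3 and the system is completely controllable.

512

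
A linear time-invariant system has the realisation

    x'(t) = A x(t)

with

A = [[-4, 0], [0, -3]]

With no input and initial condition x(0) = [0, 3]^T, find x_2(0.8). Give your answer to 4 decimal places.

0.2722

det(sI - A) = s^2 - (tr A)s + det A, with tr A = (-4) + (-3) = -7 and det A = (-4)·(-3) - 0·0 = 12 - 0 = 12.
So p(s) = det(sI - A) = s^2 + 7s + 12.
Factor s^2 + 7s + 12: two numbers with sum -7 and product 12 are -3 and -4, so s^2 + 7s + 12 = (s + 3)(s + 4).
Hence p(s) = (s + 3) (s + 4), with roots -4, -3.
The eigenvalues -4, -3 are distinct and real, so A is diagonalisable and x(t) = e^{At} x(0) = V diag(e^{λ_i t}) V^{-1} x(0), where the columns of V are the eigenvectors.
λ = -4: A - (-4)I = [[0, 0], [0, 1]]. Row 2 gives 0·v1 + 1·v2 = 0, so take v_1 = [1, 0]^T.
λ = -3: A - (-3)I = [[-1, 0], [0, 0]]. Row 1 gives (-1)·v1 + 0·v2 = 0, so take v_2 = [0, -1]^T.
V = [v_1 v_2] = [[1, 0], [0, -1]] has det V = -1, so V^{-1} = adj(V)/det V = [[1, 0], [0, -1]].
Modal coordinates z(0) = V^{-1} x(0): 1·0 + 0·3 = 0; 0·0 + (-1)·3 = -3; so z(0) = [0, -3]^T.
x_2(t) = Σ_i (v_i)_2 · z_i(0) · e^{λ_i t} (row 2 of V times the modal terms).
x_2(0.8) = 0·0·e^{-4·0.8} + (-1)·(-3)·e^{-3·0.8} = 0·0.040762 + 3·0.090718 = 0.2722.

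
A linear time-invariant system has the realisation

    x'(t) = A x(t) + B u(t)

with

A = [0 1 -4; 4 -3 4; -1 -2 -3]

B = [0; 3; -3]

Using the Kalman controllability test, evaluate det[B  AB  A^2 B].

-5103

AB = [[15], [-21], [3]]
A^2B = [[-33], [135], [18]]
Controllability matrix C = [B  AB  A^2B] = [[0, 15, -33], [3, -21, 135], [-3, 3, 18]]
Expanding along the first row, det(C) = 0·((-21)·18 - 135·3) - 15·(3·18 - 135·(-3)) + (-33)·(3·3 - (-21)·(-3)) = 0·(-783) - 15·459 + (-33)·(-54) = -5103
Since det(C) ≠ 0, rank(C) = 3 and the system is completely controllable.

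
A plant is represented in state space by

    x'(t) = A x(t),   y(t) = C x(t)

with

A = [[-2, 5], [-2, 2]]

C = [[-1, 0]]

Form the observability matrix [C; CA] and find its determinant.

CA = [[2, -5]]
Observability matrix O = [C; CA] = [[-1, 0], [2, -5]]
det(O) = (-1)·(-5) - 0·2 = 5 - 0 = 5
Since det(O) ≠ 0, rank(O) = 2 and the system is completely observable.

5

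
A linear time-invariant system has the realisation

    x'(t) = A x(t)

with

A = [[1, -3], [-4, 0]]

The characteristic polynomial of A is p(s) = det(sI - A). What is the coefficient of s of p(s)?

-1

For a 2×2 matrix, det(sI - A) = s^2 - (tr A)s + det A.
tr A = 1, det A = -12.
So p(s) = s^2 - s - 12.
The coefficient of s is -1.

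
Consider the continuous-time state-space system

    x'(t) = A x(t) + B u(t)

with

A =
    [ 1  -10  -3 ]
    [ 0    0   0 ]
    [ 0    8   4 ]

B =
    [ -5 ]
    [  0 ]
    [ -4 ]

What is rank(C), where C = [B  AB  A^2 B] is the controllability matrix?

AB = [[7], [0], [-16]]
A^2B = [[55], [0], [-64]]
Controllability matrix C = [B  AB  A^2B] = [[-5, 7, 55], [0, 0, 0], [-4, -16, -64]]
Row 2 of C is identically zero, so rank(C) ≤ 2.
The 2×2 minor from rows 1, 3, columns 1, 2 is (-5)·(-16) - 7·(-4) = 80 - (-28) = 108 ≠ 0, so rank(C) = 2.
rank(C) = 2 < n = 3, so the pair (A, B) is not completely controllable.

2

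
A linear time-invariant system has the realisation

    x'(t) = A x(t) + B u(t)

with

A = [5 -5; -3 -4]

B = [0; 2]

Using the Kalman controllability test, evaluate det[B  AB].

AB = [[-10], [-8]]
Controllability matrix C = [B  AB] = [[0, -10], [2, -8]]
det(C) = 0·(-8) - (-10)·2 = 0 - (-20) = 20
Since det(C) ≠ 0, rank(C) = 2 and the system is completely controllable.

20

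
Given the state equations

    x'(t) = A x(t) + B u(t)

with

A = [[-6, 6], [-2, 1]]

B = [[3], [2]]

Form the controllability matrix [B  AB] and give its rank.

AB = [[-6], [-4]]
Controllability matrix C = [B  AB] = [[3, -6], [2, -4]]
Every column of C is a scalar multiple of column 1 = [3, 2] (multipliers 1, -2), so the columns span a one-dimensional space.
C ≠ 0, hence rank(C) = 1.
rank(C) = 1 < n = 2, so the pair (A, B) is not completely controllable.

1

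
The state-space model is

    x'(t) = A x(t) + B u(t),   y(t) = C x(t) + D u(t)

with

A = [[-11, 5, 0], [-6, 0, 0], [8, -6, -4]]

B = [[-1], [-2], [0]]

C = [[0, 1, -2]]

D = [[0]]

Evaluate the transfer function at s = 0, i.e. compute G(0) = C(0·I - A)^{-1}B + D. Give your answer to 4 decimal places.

G(0) = C(-A)^{-1}B + D = -C A^{-1} B + D.
det A = -120, so A^{-1} = (1/-120)·adj(A) = [[0, -1/6, 0], [1/5, -11/30, 0], [-3/10, 13/60, -1/4]]
A^{-1} B = [1/3, 8/15, -2/15]^T
C A^{-1} B = 4/5
G(0) = D - C A^{-1} B = 0 - (4/5) = -4/5 ≈ -0.8000

-0.8000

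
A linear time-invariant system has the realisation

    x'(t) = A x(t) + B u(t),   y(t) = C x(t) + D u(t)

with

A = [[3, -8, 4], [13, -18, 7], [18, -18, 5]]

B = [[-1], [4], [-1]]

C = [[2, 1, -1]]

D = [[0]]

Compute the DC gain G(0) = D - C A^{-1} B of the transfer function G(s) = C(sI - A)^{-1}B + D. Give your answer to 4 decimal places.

G(0) = C(-A)^{-1}B + D = -C A^{-1} B + D.
det A = -20, so A^{-1} = (1/-20)·adj(A) = [[-9/5, 8/5, -4/5], [-61/20, 57/20, -31/20], [-9/2, 9/2, -5/2]]
A^{-1} B = [9, 16, 25]^T
C A^{-1} B = 9
G(0) = D - C A^{-1} B = 0 - (9) = -9

-9.0000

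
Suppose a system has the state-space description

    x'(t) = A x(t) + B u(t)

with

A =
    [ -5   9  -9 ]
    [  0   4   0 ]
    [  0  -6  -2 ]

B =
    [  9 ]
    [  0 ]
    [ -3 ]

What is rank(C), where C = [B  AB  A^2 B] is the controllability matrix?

1

AB = [[-18], [0], [6]]
A^2B = [[36], [0], [-12]]
Controllability matrix C = [B  AB  A^2B] = [[9, -18, 36], [0, 0, 0], [-3, 6, -12]]
Every column of C is a scalar multiple of column 1 = [9, 0, -3] (multipliers 1, -2, 4), so the columns span a one-dimensional space.
C ≠ 0, hence rank(C) = 1.
rank(C) = 1 < n = 3, so the pair (A, B) is not completely controllable.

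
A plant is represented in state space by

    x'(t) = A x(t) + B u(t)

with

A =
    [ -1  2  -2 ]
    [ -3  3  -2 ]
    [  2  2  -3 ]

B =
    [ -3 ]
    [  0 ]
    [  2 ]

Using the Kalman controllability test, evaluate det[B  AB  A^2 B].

-2606

AB = [[-1], [5], [-12]]
A^2B = [[35], [42], [44]]
Controllability matrix C = [B  AB  A^2B] = [[-3, -1, 35], [0, 5, 42], [2, -12, 44]]
Expanding along the first row, det(C) = (-3)·(5·44 - 42·(-12)) - (-1)·(0·44 - 42·2) + 35·(0·(-12) - 5·2) = (-3)·724 - (-1)·(-84) + 35·(-10) = -2606
Since det(C) ≠ 0, rank(C) = 3 and the system is completely controllable.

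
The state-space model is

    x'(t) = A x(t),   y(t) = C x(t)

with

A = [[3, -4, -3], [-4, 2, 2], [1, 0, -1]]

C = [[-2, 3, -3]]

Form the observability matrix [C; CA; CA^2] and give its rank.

CA = [[-21, 14, 15]]
CA^2 = [[-104, 112, 76]]
Observability matrix O = [C; CA; CA^2] = [[-2, 3, -3], [-21, 14, 15], [-104, 112, 76]]
det(O) = (-2)·(14·76 - 15·112) - 3·((-21)·76 - 15·(-104)) + (-3)·((-21)·112 - 14·(-104)) = (-2)·(-616) - 3·(-36) + (-3)·(-896) = 4028 ≠ 0, so rank(O) = 3.
rank(O) = 3 = n, so the pair (A, C) is completely observable.

3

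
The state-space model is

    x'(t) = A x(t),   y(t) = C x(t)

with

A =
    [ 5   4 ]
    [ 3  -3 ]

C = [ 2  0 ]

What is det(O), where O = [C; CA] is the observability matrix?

CA = [[10, 8]]
Observability matrix O = [C; CA] = [[2, 0], [10, 8]]
det(O) = 2·8 - 0·10 = 16 - 0 = 16
Since det(O) ≠ 0, rank(O) = 2 and the system is completely observable.

16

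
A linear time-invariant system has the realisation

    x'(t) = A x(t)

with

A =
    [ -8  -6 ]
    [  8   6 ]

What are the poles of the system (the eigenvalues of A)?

det(sI - A) = s^2 - (tr A)s + det A, with tr A = (-8) + 6 = -2 and det A = (-8)·6 - (-6)·8 = -48 - (-48) = 0.
So p(s) = det(sI - A) = s^2 + 2s.
Factor s^2 + 2s: two numbers with sum -2 and product 0 are 0 and -2, so s^2 + 2s = s(s + 2).
Hence p(s) = s (s + 2), with roots -2, 0.
At least one eigenvalue has non-negative real part, so the system is not asymptotically stable.

-2, 0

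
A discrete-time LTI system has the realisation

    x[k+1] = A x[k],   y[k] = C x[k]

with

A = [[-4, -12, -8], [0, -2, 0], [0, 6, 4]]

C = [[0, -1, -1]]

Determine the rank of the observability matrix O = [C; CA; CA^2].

CA = [[0, -4, -4]]
CA^2 = [[0, -16, -16]]
Observability matrix O = [C; CA; CA^2] = [[0, -1, -1], [0, -4, -4], [0, -16, -16]]
Every row of O is a scalar multiple of row 1 = [0, -1, -1] (multipliers 1, 4, 16), so the rows span a one-dimensional space.
O ≠ 0, hence rank(O) = 1.
rank(O) = 1 < n = 3, so the pair (A, C) is not completely observable.

1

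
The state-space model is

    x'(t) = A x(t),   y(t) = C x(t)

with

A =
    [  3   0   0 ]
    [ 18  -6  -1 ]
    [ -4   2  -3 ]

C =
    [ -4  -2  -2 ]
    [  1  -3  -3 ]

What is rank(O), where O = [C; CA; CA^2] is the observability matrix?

2

CA = [[-40, 8, 8], [-39, 12, 12]]
CA^2 = [[-8, -32, -32], [51, -48, -48]]
Observability matrix O = [C; CA; CA^2] = [[-4, -2, -2], [1, -3, -3], [-40, 8, 8], [-39, 12, 12], [-8, -32, -32], [51, -48, -48]]
The columns c1, c2, c3 of O are linearly dependent: -c2 + c3 = 0 (check each entry), so rank(O) ≤ 2.
The 2×2 minor from rows 1, 2, columns 1, 2 is (-4)·(-3) - (-2)·1 = 12 - (-2) = 14 ≠ 0, so rank(O) = 2.
rank(O) = 2 < n = 3, so the pair (A, C) is not completely observable.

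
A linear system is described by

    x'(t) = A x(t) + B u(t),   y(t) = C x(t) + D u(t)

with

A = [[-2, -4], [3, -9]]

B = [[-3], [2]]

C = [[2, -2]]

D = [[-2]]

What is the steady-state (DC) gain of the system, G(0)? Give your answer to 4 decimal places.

G(0) = C(-A)^{-1}B + D = -C A^{-1} B + D.
det A = 30, so A^{-1} = (1/30)·adj(A) = [[-3/10, 2/15], [-1/10, -1/15]]
A^{-1} B = [7/6, 1/6]^T
C A^{-1} B = 2
G(0) = D - C A^{-1} B = -2 - (2) = -4

-4.0000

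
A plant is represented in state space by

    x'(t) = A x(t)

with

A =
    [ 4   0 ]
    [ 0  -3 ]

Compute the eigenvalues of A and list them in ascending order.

-3, 4

det(sI - A) = s^2 - (tr A)s + det A, with tr A = 4 + (-3) = 1 and det A = 4·(-3) - 0·0 = -12 - 0 = -12.
So p(s) = det(sI - A) = s^2 - s - 12.
Factor s^2 - s - 12: two numbers with sum 1 and product -12 are 4 and -3, so s^2 - s - 12 = (s - 4)(s + 3).
Hence p(s) = (s - 4) (s + 3), with roots -3, 4.
At least one eigenvalue has non-negative real part, so the system is not asymptotically stable.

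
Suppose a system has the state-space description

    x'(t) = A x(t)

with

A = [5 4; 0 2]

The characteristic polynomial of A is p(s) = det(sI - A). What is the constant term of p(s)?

10

For a 2×2 matrix, det(sI - A) = s^2 - (tr A)s + det A.
tr A = 7, det A = 10.
So p(s) = s^2 - 7s + 10.
The constant term is 10.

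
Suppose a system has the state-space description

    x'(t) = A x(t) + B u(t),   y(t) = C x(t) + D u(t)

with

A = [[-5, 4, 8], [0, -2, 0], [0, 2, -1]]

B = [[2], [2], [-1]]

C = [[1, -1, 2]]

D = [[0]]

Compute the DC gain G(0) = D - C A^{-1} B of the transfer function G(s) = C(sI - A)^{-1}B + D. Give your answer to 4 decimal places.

G(0) = C(-A)^{-1}B + D = -C A^{-1} B + D.
det A = -10, so A^{-1} = (1/-10)·adj(A) = [[-1/5, -2, -8/5], [0, -1/2, 0], [0, -1, -1]]
A^{-1} B = [-14/5, -1, -1]^T
C A^{-1} B = -19/5
G(0) = D - C A^{-1} B = 0 - (-19/5) = 19/5 ≈ 3.8000

3.8000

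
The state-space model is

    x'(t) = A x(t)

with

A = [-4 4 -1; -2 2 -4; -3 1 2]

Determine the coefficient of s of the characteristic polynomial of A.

Expand det(sI - A) for the 3×3 matrix.
p(s) = s^3 - 3s - 28.
(Check: constant term = det(-A) = (-1)^3 det A = -28; coefficient of s^2 = -tr A = 0.)
The coefficient of s is -3.

-3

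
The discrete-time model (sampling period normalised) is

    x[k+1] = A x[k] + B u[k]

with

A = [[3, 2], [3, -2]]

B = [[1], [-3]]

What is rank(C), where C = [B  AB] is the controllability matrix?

AB = [[-3], [9]]
Controllability matrix C = [B  AB] = [[1, -3], [-3, 9]]
Every column of C is a scalar multiple of column 1 = [1, -3] (multipliers 1, -3), so the columns span a one-dimensional space.
C ≠ 0, hence rank(C) = 1.
rank(C) = 1 < n = 2, so the pair (A, B) is not completely controllable.

1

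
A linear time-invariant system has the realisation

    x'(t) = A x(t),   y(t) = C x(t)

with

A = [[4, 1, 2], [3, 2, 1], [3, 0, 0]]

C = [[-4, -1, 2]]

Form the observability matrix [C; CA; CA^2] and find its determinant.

-839

CA = [[-13, -6, -9]]
CA^2 = [[-97, -25, -32]]
Observability matrix O = [C; CA; CA^2] = [[-4, -1, 2], [-13, -6, -9], [-97, -25, -32]]
Expanding along the first row, det(O) = (-4)·((-6)·(-32) - (-9)·(-25)) - (-1)·((-13)·(-32) - (-9)·(-97)) + 2·((-13)·(-25) - (-6)·(-97)) = (-4)·(-33) - (-1)·(-457) + 2·(-257) = -839
Since det(O) ≠ 0, rank(O) = 3 and the system is completely observable.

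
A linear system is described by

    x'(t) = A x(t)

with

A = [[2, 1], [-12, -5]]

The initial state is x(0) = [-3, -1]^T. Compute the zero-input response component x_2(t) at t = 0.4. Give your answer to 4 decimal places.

8.1693

det(sI - A) = s^2 - (tr A)s + det A, with tr A = 2 + (-5) = -3 and det A = 2·(-5) - 1·(-12) = -10 - (-12) = 2.
So p(s) = det(sI - A) = s^2 + 3s + 2.
Factor s^2 + 3s + 2: two numbers with sum -3 and product 2 are -1 and -2, so s^2 + 3s + 2 = (s + 1)(s + 2).
Hence p(s) = (s + 1) (s + 2), with roots -2, -1.
The eigenvalues -2, -1 are distinct and real, so A is diagonalisable and x(t) = e^{At} x(0) = V diag(e^{λ_i t}) V^{-1} x(0), where the columns of V are the eigenvectors.
λ = -2: A - (-2)I = [[4, 1], [-12, -3]]. Row 1 gives 4·v1 + 1·v2 = 0, so take v_1 = [-1, 4]^T.
λ = -1: A - (-1)I = [[3, 1], [-12, -4]]. Row 1 gives 3·v1 + 1·v2 = 0, so take v_2 = [-1, 3]^T.
V = [v_1 v_2] = [[-1, -1], [4, 3]] has det V = 1, so V^{-1} = adj(V)/det V = [[3, 1], [-4, -1]].
Modal coordinates z(0) = V^{-1} x(0): 3·(-3) + 1·(-1) = -10; (-4)·(-3) + (-1)·(-1) = 13; so z(0) = [-10, 13]^T.
x_2(t) = Σ_i (v_i)_2 · z_i(0) · e^{λ_i t} (row 2 of V times the modal terms).
x_2(0.4) = 4·(-10)·e^{-2·0.4} + 3·13·e^{-1·0.4} = (-40)·0.449329 + 39·0.670320 = 8.1693.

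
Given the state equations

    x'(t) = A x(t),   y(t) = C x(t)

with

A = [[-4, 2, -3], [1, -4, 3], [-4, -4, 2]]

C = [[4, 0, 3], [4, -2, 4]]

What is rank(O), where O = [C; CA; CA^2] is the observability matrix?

3

CA = [[-28, -4, -6], [-34, 0, -10]]
CA^2 = [[132, -16, 60], [176, -28, 82]]
Observability matrix O = [C; CA; CA^2] = [[4, 0, 3], [4, -2, 4], [-28, -4, -6], [-34, 0, -10], [132, -16, 60], [176, -28, 82]]
Take the 3×3 submatrix of O formed by rows 1, 2, 3: [[4, 0, 3], [4, -2, 4], [-28, -4, -6]]. Its determinant is 4·((-2)·(-6) - 4·(-4)) - 0·(4·(-6) - 4·(-28)) + 3·(4·(-4) - (-2)·(-28)) = 4·28 - 0·88 + 3·(-72) = -104 ≠ 0.
So rank(O) ≥ 3; since O has 3 columns, rank(O) = 3.
rank(O) = 3 = n, so the pair (A, C) is completely observable.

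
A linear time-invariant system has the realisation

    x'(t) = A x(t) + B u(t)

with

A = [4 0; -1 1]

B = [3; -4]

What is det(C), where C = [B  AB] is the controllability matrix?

27

AB = [[12], [-7]]
Controllability matrix C = [B  AB] = [[3, 12], [-4, -7]]
det(C) = 3·(-7) - 12·(-4) = -21 - (-48) = 27
Since det(C) ≠ 0, rank(C) = 2 and the system is completely controllable.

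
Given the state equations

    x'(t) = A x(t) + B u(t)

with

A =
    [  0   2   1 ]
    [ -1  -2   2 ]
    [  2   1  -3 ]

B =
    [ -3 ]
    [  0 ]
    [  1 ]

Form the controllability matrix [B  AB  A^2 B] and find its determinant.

AB = [[1], [5], [-9]]
A^2B = [[1], [-29], [34]]
Controllability matrix C = [B  AB  A^2B] = [[-3, 1, 1], [0, 5, -29], [1, -9, 34]]
Expanding along the first row, det(C) = (-3)·(5·34 - (-29)·(-9)) - 1·(0·34 - (-29)·1) + 1·(0·(-9) - 5·1) = (-3)·(-91) - 1·29 + 1·(-5) = 239
Since det(C) ≠ 0, rank(C) = 3 and the system is completely controllable.

239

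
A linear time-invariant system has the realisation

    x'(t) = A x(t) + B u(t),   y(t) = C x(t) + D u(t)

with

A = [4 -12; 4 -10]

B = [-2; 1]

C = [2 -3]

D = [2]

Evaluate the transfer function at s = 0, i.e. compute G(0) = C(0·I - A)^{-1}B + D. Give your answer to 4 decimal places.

-1.5000

G(0) = C(-A)^{-1}B + D = -C A^{-1} B + D.
det A = 8, so A^{-1} = (1/8)·adj(A) = [[-5/4, 3/2], [-1/2, 1/2]]
A^{-1} B = [4, 3/2]^T
C A^{-1} B = 7/2
G(0) = D - C A^{-1} B = 2 - (7/2) = -3/2 ≈ -1.5000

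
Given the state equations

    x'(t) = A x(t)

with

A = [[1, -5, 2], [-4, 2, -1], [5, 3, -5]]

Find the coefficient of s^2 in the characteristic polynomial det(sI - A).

Expand det(sI - A) for the 3×3 matrix.
p(s) = s^3 + 2s^2 - 40s - 74.
(Check: constant term = det(-A) = (-1)^3 det A = -74; coefficient of s^2 = -tr A = 2.)
The coefficient of s^2 is 2.

2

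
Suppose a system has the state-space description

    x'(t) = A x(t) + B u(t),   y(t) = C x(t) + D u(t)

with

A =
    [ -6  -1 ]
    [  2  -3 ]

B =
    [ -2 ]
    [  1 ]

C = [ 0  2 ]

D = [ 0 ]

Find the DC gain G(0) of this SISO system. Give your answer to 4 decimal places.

G(0) = C(-A)^{-1}B + D = -C A^{-1} B + D.
det A = 20, so A^{-1} = (1/20)·adj(A) = [[-3/20, 1/20], [-1/10, -3/10]]
A^{-1} B = [7/20, -1/10]^T
C A^{-1} B = -1/5
G(0) = D - C A^{-1} B = 0 - (-1/5) = 1/5 ≈ 0.2000

0.2000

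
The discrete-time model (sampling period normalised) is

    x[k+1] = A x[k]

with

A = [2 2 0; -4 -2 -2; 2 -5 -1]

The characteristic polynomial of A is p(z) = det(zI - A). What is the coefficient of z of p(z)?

-6

Expand det(zI - A) for the 3×3 matrix.
p(z) = z^3 + z^2 - 6z + 32.
(Check: constant term = det(-A) = (-1)^3 det A = 32; coefficient of z^2 = -tr A = 1.)
The coefficient of z is -6.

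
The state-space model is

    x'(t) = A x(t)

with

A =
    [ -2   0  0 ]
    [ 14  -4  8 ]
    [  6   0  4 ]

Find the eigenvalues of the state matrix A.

-4, -2, 4

det(sI - A) = s^3 - (tr A)s^2 + (M11 + M22 + M33)s - det A, where Mii is the 2×2 principal minor of A obtained by deleting row i and column i.
tr A = (-2) + (-4) + 4 = -2; M11 = (-4)·4 - 8·0 = -16 - 0 = -16; M22 = (-2)·4 - 0·6 = -8 - 0 = -8; M33 = (-2)·(-4) - 0·14 = 8 - 0 = 8; sum of minors = -16.
det A = (-2)·((-4)·4 - 8·0) - 0·(14·4 - 8·6) + 0·(14·0 - (-4)·6) = (-2)·(-16) - 0·8 + 0·24 = 32.
So p(s) = det(sI - A) = s^3 + 2s^2 - 16s - 32.
Rational-root test: any integer root divides -32. Testing small divisors, s = -2 works: p(-2) = -8 + 8 + 32 + (-32) = 0, so (s + 2) is a factor.
Dividing, p(s) = (s + 2)(s^2 - 16).
Factor s^2 - 16: two numbers with sum 0 and product -16 are 4 and -4, so s^2 - 16 = (s - 4)(s + 4).
Hence p(s) = (s - 4) (s + 2) (s + 4), with roots -4, -2, 4.
At least one eigenvalue has non-negative real part, so the system is not asymptotically stable.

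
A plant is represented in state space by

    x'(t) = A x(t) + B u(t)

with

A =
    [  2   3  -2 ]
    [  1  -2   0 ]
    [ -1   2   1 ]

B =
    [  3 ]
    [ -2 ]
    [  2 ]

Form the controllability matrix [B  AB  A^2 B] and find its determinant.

AB = [[-4], [7], [-5]]
A^2B = [[23], [-18], [13]]
Controllability matrix C = [B  AB  A^2B] = [[3, -4, 23], [-2, 7, -18], [2, -5, 13]]
Expanding along the first row, det(C) = 3·(7·13 - (-18)·(-5)) - (-4)·((-2)·13 - (-18)·2) + 23·((-2)·(-5) - 7·2) = 3·1 - (-4)·10 + 23·(-4) = -49
Since det(C) ≠ 0, rank(C) = 3 and the system is completely controllable.

-49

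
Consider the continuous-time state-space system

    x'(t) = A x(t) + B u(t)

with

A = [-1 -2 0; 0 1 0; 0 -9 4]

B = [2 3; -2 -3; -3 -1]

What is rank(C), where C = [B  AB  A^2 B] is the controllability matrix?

AB = [[2, 3], [-2, -3], [6, 23]]
A^2B = [[2, 3], [-2, -3], [42, 119]]
Controllability matrix C = [B  AB  A^2B] = [[2, 3, 2, 3, 2, 3], [-2, -3, -2, -3, -2, -3], [-3, -1, 6, 23, 42, 119]]
The rows r1, r2, r3 of C are linearly dependent: r1 + r2 = 0 (check each entry), so rank(C) ≤ 2.
The 2×2 minor from rows 1, 3, columns 1, 2 is 2·(-1) - 3·(-3) = -2 - (-9) = 7 ≠ 0, so rank(C) = 2.
rank(C) = 2 < n = 3, so the pair (A, B) is not completely controllable.

2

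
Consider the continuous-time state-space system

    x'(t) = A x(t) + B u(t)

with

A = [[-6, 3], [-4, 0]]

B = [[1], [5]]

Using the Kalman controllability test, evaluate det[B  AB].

AB = [[9], [-4]]
Controllability matrix C = [B  AB] = [[1, 9], [5, -4]]
det(C) = 1·(-4) - 9·5 = -4 - 45 = -49
Since det(C) ≠ 0, rank(C) = 2 and the system is completely controllable.

-49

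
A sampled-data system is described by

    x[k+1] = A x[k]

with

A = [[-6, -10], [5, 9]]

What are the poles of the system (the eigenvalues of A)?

det(zI - A) = z^2 - (tr A)z + det A, with tr A = (-6) + 9 = 3 and det A = (-6)·9 - (-10)·5 = -54 - (-50) = -4.
So p(z) = det(zI - A) = z^2 - 3z - 4.
Factor z^2 - 3z - 4: two numbers with sum 3 and product -4 are 4 and -1, so z^2 - 3z - 4 = (z - 4)(z + 1).
Hence p(z) = (z - 4) (z + 1), with roots -1, 4.

-1, 4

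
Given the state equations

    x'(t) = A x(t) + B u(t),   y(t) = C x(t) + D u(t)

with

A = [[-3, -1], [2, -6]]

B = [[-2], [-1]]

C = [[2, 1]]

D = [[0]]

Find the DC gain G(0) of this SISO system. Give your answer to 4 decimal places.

-1.4500

G(0) = C(-A)^{-1}B + D = -C A^{-1} B + D.
det A = 20, so A^{-1} = (1/20)·adj(A) = [[-3/10, 1/20], [-1/10, -3/20]]
A^{-1} B = [11/20, 7/20]^T
C A^{-1} B = 29/20
G(0) = D - C A^{-1} B = 0 - (29/20) = -29/20 ≈ -1.4500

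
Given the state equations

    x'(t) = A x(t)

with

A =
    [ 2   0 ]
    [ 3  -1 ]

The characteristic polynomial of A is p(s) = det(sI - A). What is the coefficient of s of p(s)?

-1

For a 2×2 matrix, det(sI - A) = s^2 - (tr A)s + det A.
tr A = 1, det A = -2.
So p(s) = s^2 - s - 2.
The coefficient of s is -1.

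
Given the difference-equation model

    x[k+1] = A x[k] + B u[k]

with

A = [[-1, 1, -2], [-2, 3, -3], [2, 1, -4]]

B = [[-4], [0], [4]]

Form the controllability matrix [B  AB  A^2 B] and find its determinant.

AB = [[-4], [-4], [-24]]
A^2B = [[48], [68], [84]]
Controllability matrix C = [B  AB  A^2B] = [[-4, -4, 48], [0, -4, 68], [4, -24, 84]]
Expanding along the first row, det(C) = (-4)·((-4)·84 - 68·(-24)) - (-4)·(0·84 - 68·4) + 48·(0·(-24) - (-4)·4) = (-4)·1296 - (-4)·(-272) + 48·16 = -5504
Since det(C) ≠ 0, rank(C) = 3 and the system is completely controllable.

-5504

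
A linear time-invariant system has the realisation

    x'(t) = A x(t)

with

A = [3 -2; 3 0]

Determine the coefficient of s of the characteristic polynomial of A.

-3

For a 2×2 matrix, det(sI - A) = s^2 - (tr A)s + det A.
tr A = 3, det A = 6.
So p(s) = s^2 - 3s + 6.
The coefficient of s is -3.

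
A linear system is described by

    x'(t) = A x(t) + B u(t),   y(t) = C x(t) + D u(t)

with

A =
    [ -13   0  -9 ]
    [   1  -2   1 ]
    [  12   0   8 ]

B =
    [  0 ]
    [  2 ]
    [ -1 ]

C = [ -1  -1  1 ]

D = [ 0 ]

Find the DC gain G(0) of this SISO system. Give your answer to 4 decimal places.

G(0) = C(-A)^{-1}B + D = -C A^{-1} B + D.
det A = -8, so A^{-1} = (1/-8)·adj(A) = [[2, 0, 9/4], [-1/2, -1/2, -1/2], [-3, 0, -13/4]]
A^{-1} B = [-9/4, -1/2, 13/4]^T
C A^{-1} B = 6
G(0) = D - C A^{-1} B = 0 - (6) = -6

-6.0000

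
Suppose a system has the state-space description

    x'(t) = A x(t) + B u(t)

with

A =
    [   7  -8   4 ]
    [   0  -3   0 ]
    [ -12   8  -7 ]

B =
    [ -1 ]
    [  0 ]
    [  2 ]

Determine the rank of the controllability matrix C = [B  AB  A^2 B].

1

AB = [[1], [0], [-2]]
A^2B = [[-1], [0], [2]]
Controllability matrix C = [B  AB  A^2B] = [[-1, 1, -1], [0, 0, 0], [2, -2, 2]]
Every column of C is a scalar multiple of column 1 = [-1, 0, 2] (multipliers 1, -1, 1), so the columns span a one-dimensional space.
C ≠ 0, hence rank(C) = 1.
rank(C) = 1 < n = 3, so the pair (A, B) is not completely controllable.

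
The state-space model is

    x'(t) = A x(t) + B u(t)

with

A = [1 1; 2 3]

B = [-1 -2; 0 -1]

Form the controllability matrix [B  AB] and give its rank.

AB = [[-1, -3], [-2, -7]]
Controllability matrix C = [B  AB] = [[-1, -2, -1, -3], [0, -1, -2, -7]]
Take the 2×2 submatrix of C formed by columns 1, 2: [[-1, -2], [0, -1]]. Its determinant is (-1)·(-1) - (-2)·0 = 1 - 0 = 1 ≠ 0.
So rank(C) ≥ 2; since C has 2 rows, rank(C) = 2.
rank(C) = 2 = n, so the pair (A, B) is completely controllable.

2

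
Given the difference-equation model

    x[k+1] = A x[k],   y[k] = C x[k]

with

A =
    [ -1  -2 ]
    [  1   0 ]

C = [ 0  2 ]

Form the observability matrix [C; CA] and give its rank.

2

CA = [[2, 0]]
Observability matrix O = [C; CA] = [[0, 2], [2, 0]]
det(O) = 0·0 - 2·2 = 0 - 4 = -4 ≠ 0, so rank(O) = 2.
rank(O) = 2 = n, so the pair (A, C) is completely observable.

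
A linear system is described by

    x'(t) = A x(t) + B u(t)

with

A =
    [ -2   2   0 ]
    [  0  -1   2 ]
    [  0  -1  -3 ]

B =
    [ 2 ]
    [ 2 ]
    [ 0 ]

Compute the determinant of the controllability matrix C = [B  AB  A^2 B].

-24

AB = [[0], [-2], [-2]]
A^2B = [[-4], [-2], [8]]
Controllability matrix C = [B  AB  A^2B] = [[2, 0, -4], [2, -2, -2], [0, -2, 8]]
Expanding along the first row, det(C) = 2·((-2)·8 - (-2)·(-2)) - 0·(2·8 - (-2)·0) + (-4)·(2·(-2) - (-2)·0) = 2·(-20) - 0·16 + (-4)·(-4) = -24
Since det(C) ≠ 0, rank(C) = 3 and the system is completely controllable.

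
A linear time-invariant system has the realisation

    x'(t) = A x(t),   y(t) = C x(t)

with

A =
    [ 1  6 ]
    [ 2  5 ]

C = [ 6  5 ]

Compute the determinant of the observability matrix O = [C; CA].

286

CA = [[16, 61]]
Observability matrix O = [C; CA] = [[6, 5], [16, 61]]
det(O) = 6·61 - 5·16 = 366 - 80 = 286
Since det(O) ≠ 0, rank(O) = 2 and the system is completely observable.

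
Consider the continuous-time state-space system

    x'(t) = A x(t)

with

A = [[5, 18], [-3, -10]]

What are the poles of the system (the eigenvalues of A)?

-4, -1

det(sI - A) = s^2 - (tr A)s + det A, with tr A = 5 + (-10) = -5 and det A = 5·(-10) - 18·(-3) = -50 - (-54) = 4.
So p(s) = det(sI - A) = s^2 + 5s + 4.
Factor s^2 + 5s + 4: two numbers with sum -5 and product 4 are -1 and -4, so s^2 + 5s + 4 = (s + 1)(s + 4).
Hence p(s) = (s + 1) (s + 4), with roots -4, -1.
All eigenvalues have negative real part, so the system is asymptotically stable.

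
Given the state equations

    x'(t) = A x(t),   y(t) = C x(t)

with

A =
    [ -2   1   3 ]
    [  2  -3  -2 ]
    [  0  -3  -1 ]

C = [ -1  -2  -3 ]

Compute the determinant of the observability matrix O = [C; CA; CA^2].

CA = [[-2, 14, 4]]
CA^2 = [[32, -56, -38]]
Observability matrix O = [C; CA; CA^2] = [[-1, -2, -3], [-2, 14, 4], [32, -56, -38]]
Expanding along the first row, det(O) = (-1)·(14·(-38) - 4·(-56)) - (-2)·((-2)·(-38) - 4·32) + (-3)·((-2)·(-56) - 14·32) = (-1)·(-308) - (-2)·(-52) + (-3)·(-336) = 1212
Since det(O) ≠ 0, rank(O) = 3 and the system is completely observable.

1212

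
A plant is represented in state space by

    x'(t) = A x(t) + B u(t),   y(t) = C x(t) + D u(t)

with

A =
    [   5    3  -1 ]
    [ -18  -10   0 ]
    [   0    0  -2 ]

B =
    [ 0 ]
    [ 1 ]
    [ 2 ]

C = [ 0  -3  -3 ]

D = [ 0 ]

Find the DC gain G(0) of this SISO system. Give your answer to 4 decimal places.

-12.7500

G(0) = C(-A)^{-1}B + D = -C A^{-1} B + D.
det A = -8, so A^{-1} = (1/-8)·adj(A) = [[-5/2, -3/4, 5/4], [9/2, 5/4, -9/4], [0, 0, -1/2]]
A^{-1} B = [7/4, -13/4, -1]^T
C A^{-1} B = 51/4
G(0) = D - C A^{-1} B = 0 - (51/4) = -51/4 ≈ -12.7500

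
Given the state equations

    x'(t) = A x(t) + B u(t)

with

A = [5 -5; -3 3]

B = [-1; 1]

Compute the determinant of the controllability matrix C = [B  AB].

4

AB = [[-10], [6]]
Controllability matrix C = [B  AB] = [[-1, -10], [1, 6]]
det(C) = (-1)·6 - (-10)·1 = -6 - (-10) = 4
Since det(C) ≠ 0, rank(C) = 2 and the system is completely controllable.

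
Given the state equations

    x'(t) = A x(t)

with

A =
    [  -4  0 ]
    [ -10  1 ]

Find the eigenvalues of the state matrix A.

det(sI - A) = s^2 - (tr A)s + det A, with tr A = (-4) + 1 = -3 and det A = (-4)·1 - 0·(-10) = -4 - 0 = -4.
So p(s) = det(sI - A) = s^2 + 3s - 4.
Factor s^2 + 3s - 4: two numbers with sum -3 and product -4 are 1 and -4, so s^2 + 3s - 4 = (s - 1)(s + 4).
Hence p(s) = (s - 1) (s + 4), with roots -4, 1.
At least one eigenvalue has non-negative real part, so the system is not asymptotically stable.

-4, 1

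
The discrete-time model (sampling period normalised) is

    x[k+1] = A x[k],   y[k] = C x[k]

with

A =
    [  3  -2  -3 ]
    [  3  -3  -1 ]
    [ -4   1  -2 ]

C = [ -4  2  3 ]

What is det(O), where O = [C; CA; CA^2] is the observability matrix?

CA = [[-18, 5, 4]]
CA^2 = [[-55, 25, 41]]
Observability matrix O = [C; CA; CA^2] = [[-4, 2, 3], [-18, 5, 4], [-55, 25, 41]]
Expanding along the first row, det(O) = (-4)·(5·41 - 4·25) - 2·((-18)·41 - 4·(-55)) + 3·((-18)·25 - 5·(-55)) = (-4)·105 - 2·(-518) + 3·(-175) = 91
Since det(O) ≠ 0, rank(O) = 3 and the system is completely observable.

91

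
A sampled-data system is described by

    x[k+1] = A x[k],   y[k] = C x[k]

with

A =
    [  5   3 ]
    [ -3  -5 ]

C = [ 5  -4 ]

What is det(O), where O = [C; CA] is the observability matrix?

CA = [[37, 35]]
Observability matrix O = [C; CA] = [[5, -4], [37, 35]]
det(O) = 5·35 - (-4)·37 = 175 - (-148) = 323
Since det(O) ≠ 0, rank(O) = 2 and the system is completely observable.

323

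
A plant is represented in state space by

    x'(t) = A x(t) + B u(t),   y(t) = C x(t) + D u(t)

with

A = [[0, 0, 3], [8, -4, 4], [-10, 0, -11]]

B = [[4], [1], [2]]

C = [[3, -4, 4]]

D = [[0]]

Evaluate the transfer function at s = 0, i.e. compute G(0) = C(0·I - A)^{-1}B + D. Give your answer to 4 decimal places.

-9.3333

G(0) = C(-A)^{-1}B + D = -C A^{-1} B + D.
det A = -120, so A^{-1} = (1/-120)·adj(A) = [[-11/30, 0, -1/10], [-2/5, -1/4, -1/5], [1/3, 0, 0]]
A^{-1} B = [-5/3, -9/4, 4/3]^T
C A^{-1} B = 28/3
G(0) = D - C A^{-1} B = 0 - (28/3) = -28/3 ≈ -9.3333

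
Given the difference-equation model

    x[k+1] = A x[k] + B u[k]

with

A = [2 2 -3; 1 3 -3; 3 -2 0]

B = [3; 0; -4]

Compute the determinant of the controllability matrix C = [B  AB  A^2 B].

-144

AB = [[18], [15], [9]]
A^2B = [[39], [36], [24]]
Controllability matrix C = [B  AB  A^2B] = [[3, 18, 39], [0, 15, 36], [-4, 9, 24]]
Expanding along the first row, det(C) = 3·(15·24 - 36·9) - 18·(0·24 - 36·(-4)) + 39·(0·9 - 15·(-4)) = 3·36 - 18·144 + 39·60 = -144
Since det(C) ≠ 0, rank(C) = 3 and the system is completely controllable.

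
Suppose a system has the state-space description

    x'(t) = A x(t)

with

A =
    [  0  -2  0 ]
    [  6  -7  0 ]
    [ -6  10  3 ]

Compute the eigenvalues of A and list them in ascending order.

det(sI - A) = s^3 - (tr A)s^2 + (M11 + M22 + M33)s - det A, where Mii is the 2×2 principal minor of A obtained by deleting row i and column i.
tr A = 0 + (-7) + 3 = -4; M11 = (-7)·3 - 0·10 = -21 - 0 = -21; M22 = 0·3 - 0·(-6) = 0 - 0 = 0; M33 = 0·(-7) - (-2)·6 = 0 - (-12) = 12; sum of minors = -9.
det A = 0·((-7)·3 - 0·10) - (-2)·(6·3 - 0·(-6)) + 0·(6·10 - (-7)·(-6)) = 0·(-21) - (-2)·18 + 0·18 = 36.
So p(s) = det(sI - A) = s^3 + 4s^2 - 9s - 36.
Rational-root test: any integer root divides -36. Testing small divisors, s = -3 works: p(-3) = -27 + 36 + 27 + (-36) = 0, so (s + 3) is a factor.
Dividing, p(s) = (s + 3)(s^2 + s - 12).
Factor s^2 + s - 12: two numbers with sum -1 and product -12 are 3 and -4, so s^2 + s - 12 = (s - 3)(s + 4).
Hence p(s) = (s - 3) (s + 3) (s + 4), with roots -4, -3, 3.
At least one eigenvalue has non-negative real part, so the system is not asymptotically stable.

-4, -3, 3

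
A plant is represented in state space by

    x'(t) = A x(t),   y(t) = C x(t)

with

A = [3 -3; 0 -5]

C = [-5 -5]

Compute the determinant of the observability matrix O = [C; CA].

-275

CA = [[-15, 40]]
Observability matrix O = [C; CA] = [[-5, -5], [-15, 40]]
det(O) = (-5)·40 - (-5)·(-15) = -200 - 75 = -275
Since det(O) ≠ 0, rank(O) = 2 and the system is completely observable.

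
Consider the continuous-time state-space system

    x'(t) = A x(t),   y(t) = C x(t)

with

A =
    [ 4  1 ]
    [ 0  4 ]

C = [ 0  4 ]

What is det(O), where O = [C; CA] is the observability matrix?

0

CA = [[0, 16]]
Observability matrix O = [C; CA] = [[0, 4], [0, 16]]
det(O) = 0·16 - 4·0 = 0 - 0 = 0
Since det(O) = 0, rank(O) < 2 and the system is not completely observable.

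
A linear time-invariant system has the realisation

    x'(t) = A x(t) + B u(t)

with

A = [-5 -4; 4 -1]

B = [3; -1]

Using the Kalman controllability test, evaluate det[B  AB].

AB = [[-11], [13]]
Controllability matrix C = [B  AB] = [[3, -11], [-1, 13]]
det(C) = 3·13 - (-11)·(-1) = 39 - 11 = 28
Since det(C) ≠ 0, rank(C) = 2 and the system is completely controllable.

28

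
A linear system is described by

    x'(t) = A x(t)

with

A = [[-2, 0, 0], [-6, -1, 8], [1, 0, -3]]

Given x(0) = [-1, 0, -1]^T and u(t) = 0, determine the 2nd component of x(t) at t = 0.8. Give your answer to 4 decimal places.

-0.4949

det(sI - A) = s^3 - (tr A)s^2 + (M11 + M22 + M33)s - det A, where Mii is the 2×2 principal minor of A obtained by deleting row i and column i.
tr A = (-2) + (-1) + (-3) = -6; M11 = (-1)·(-3) - 8·0 = 3 - 0 = 3; M22 = (-2)·(-3) - 0·1 = 6 - 0 = 6; M33 = (-2)·(-1) - 0·(-6) = 2 - 0 = 2; sum of minors = 11.
det A = (-2)·((-1)·(-3) - 8·0) - 0·((-6)·(-3) - 8·1) + 0·((-6)·0 - (-1)·1) = (-2)·3 - 0·10 + 0·1 = -6.
So p(s) = det(sI - A) = s^3 + 6s^2 + 11s + 6.
Rational-root test: any integer root divides 6. Testing small divisors, s = -1 works: p(-1) = -1 + 6 + (-11) + 6 = 0, so (s + 1) is a factor.
Dividing, p(s) = (s + 1)(s^2 + 5s + 6).
Factor s^2 + 5s + 6: two numbers with sum -5 and product 6 are -2 and -3, so s^2 + 5s + 6 = (s + 2)(s + 3).
Hence p(s) = (s + 1) (s + 2) (s + 3), with roots -3, -2, -1.
The eigenvalues -3, -2, -1 are distinct and real, so A is diagonalisable and x(t) = e^{At} x(0) = V diag(e^{λ_i t}) V^{-1} x(0), where the columns of V are the eigenvectors.
λ = -3: A - (-3)I = [[1, 0, 0], [-6, 2, 8], [1, 0, 0]]. v must be orthogonal to every row; (row 1) × (row 2) = [0, -8, 2], so take v_1 = [0, 4, -1]^T.
λ = -2: A - (-2)I = [[0, 0, 0], [-6, 1, 8], [1, 0, -1]]. v must be orthogonal to every row; (row 2) × (row 3) = [-1, 2, -1], so take v_2 = [1, -2, 1]^T.
λ = -1: A - (-1)I = [[-1, 0, 0], [-6, 0, 8], [1, 0, -2]]. v must be orthogonal to every row; (row 1) × (row 2) = [0, 8, 0], so take v_3 = [0, 1, 0]^T.
V = [v_1 v_2 v_3] = [[0, 1, 0], [4, -2, 1], [-1, 1, 0]] has det V = -1, so V^{-1} = adj(V)/det V = [[1, 0, -1], [1, 0, 0], [-2, 1, 4]].
Modal coordinates z(0) = V^{-1} x(0): 1·(-1) + 0·0 + (-1)·(-1) = 0; 1·(-1) + 0·0 + 0·(-1) = -1; (-2)·(-1) + 1·0 + 4·(-1) = -2; so z(0) = [0, -1, -2]^T.
x_2(t) = Σ_i (v_i)_2 · z_i(0) · e^{λ_i t} (row 2 of V times the modal terms).
x_2(0.8) = 4·0·e^{-3·0.8} + (-2)·(-1)·e^{-2·0.8} + 1·(-2)·e^{-1·0.8} = 0·0.090718 + 2·0.201897 + (-2)·0.449329 = -0.4949.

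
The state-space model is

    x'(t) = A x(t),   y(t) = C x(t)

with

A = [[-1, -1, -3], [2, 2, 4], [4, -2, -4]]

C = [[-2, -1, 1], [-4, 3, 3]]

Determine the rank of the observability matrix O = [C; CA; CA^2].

CA = [[4, -2, -2], [22, 4, 12]]
CA^2 = [[-16, -4, -12], [34, -38, -98]]
Observability matrix O = [C; CA; CA^2] = [[-2, -1, 1], [-4, 3, 3], [4, -2, -2], [22, 4, 12], [-16, -4, -12], [34, -38, -98]]
Take the 3×3 submatrix of O formed by rows 1, 2, 3: [[-2, -1, 1], [-4, 3, 3], [4, -2, -2]]. Its determinant is (-2)·(3·(-2) - 3·(-2)) - (-1)·((-4)·(-2) - 3·4) + 1·((-4)·(-2) - 3·4) = (-2)·0 - (-1)·(-4) + 1·(-4) = -8 ≠ 0.
So rank(O) ≥ 3; since O has 3 columns, rank(O) = 3.
rank(O) = 3 = n, so the pair (A, C) is completely observable.

3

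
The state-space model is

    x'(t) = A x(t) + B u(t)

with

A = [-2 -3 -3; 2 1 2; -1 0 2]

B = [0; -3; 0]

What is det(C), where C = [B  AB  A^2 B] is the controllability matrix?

-243

AB = [[9], [-3], [0]]
A^2B = [[-9], [15], [-9]]
Controllability matrix C = [B  AB  A^2B] = [[0, 9, -9], [-3, -3, 15], [0, 0, -9]]
Expanding along the first row, det(C) = 0·((-3)·(-9) - 15·0) - 9·((-3)·(-9) - 15·0) + (-9)·((-3)·0 - (-3)·0) = 0·27 - 9·27 + (-9)·0 = -243
Since det(C) ≠ 0, rank(C) = 3 and the system is completely controllable.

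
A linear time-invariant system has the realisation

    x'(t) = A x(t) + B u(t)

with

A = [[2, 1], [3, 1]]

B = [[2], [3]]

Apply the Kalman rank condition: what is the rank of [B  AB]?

AB = [[7], [9]]
Controllability matrix C = [B  AB] = [[2, 7], [3, 9]]
det(C) = 2·9 - 7·3 = 18 - 21 = -3 ≠ 0, so rank(C) = 2.
rank(C) = 2 = n, so the pair (A, B) is completely controllable.

2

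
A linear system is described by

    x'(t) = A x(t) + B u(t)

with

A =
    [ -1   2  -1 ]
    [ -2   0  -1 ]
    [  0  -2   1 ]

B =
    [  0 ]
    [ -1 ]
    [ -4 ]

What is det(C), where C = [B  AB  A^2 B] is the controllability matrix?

140

AB = [[2], [4], [-2]]
A^2B = [[8], [-2], [-10]]
Controllability matrix C = [B  AB  A^2B] = [[0, 2, 8], [-1, 4, -2], [-4, -2, -10]]
Expanding along the first row, det(C) = 0·(4·(-10) - (-2)·(-2)) - 2·((-1)·(-10) - (-2)·(-4)) + 8·((-1)·(-2) - 4·(-4)) = 0·(-44) - 2·2 + 8·18 = 140
Since det(C) ≠ 0, rank(C) = 3 and the system is completely controllable.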